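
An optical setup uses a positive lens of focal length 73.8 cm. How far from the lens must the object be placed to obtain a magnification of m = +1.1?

m = −d_i/d_o ⇒ d_i = −m·d_o.
1/f = 1/d_o + 1/d_i = 1/d_o − 1/(m·d_o) = (1 − 1/m)/d_o, so d_o = f(1 − 1/m) = (73.80)(1 − 1/(+1.1)) = 6.71 cm.

6.71 cm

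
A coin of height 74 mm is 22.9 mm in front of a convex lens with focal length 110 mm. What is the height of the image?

93.5 mm

1/d_i = 1/f − 1/d_o = 1/(110.0) − 1/(22.9) = -0.03458, so d_i = -28.92 mm.
m = −d_i/d_o = +1.263.
|h_i| = |m|·h_o = 1.263 × 74 = 93.5 mm. The image is virtual, upright and enlarged, on the same side as the object.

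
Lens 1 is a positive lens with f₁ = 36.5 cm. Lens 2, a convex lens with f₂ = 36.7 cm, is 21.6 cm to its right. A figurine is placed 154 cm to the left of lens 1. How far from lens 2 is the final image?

15.3 cm

Lens 1: 1/d_i1 = 1/f₁ − 1/d_o1 = 1/(36.5) − 1/(154) = 0.02090, so d_i1 = 47.84 cm.
The intermediate image is 47.84 cm to the right of lens 1, which lies 26.24 cm to the right of lens 2 — a virtual object — so d_o2 = −26.24 cm.
Lens 2: 1/d_i2 = 1/f₂ − 1/d_o2 = 1/(36.7) − 1/(-26.24) = 0.06536, so d_i2 = 15.3 cm.
The final image is real, 15.3 cm to the right of lens 2 (overall magnification ≈ -0.18).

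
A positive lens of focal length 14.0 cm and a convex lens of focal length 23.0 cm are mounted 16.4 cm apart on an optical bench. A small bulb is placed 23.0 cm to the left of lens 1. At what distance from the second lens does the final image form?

10.5 cm

Lens 1: 1/d_i1 = 1/f₁ − 1/d_o1 = 1/(14.0) − 1/(23.0) = 0.02795, so d_i1 = 35.78 cm.
The intermediate image is 35.78 cm to the right of lens 1, which lies 19.38 cm to the right of lens 2 — a virtual object — so d_o2 = −19.38 cm.
Lens 2: 1/d_i2 = 1/f₂ − 1/d_o2 = 1/(23.0) − 1/(-19.38) = 0.09508, so d_i2 = 10.5 cm.
The final image is real, 10.5 cm to the right of lens 2 (overall magnification ≈ -0.84).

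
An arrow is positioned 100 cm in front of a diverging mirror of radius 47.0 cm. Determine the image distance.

19.0 cm

f = R/2 = 47.0/2 = 23.50 cm; for a diverging mirror, f = -23.50 cm.
Mirror equation: 1/q = 1/f − 1/p = 1/(-23.50) − 1/(100) = -0.04255 − 0.01000 = -0.05255, so q = -19.0 cm.
The image is virtual, upright and reduced, behind the mirror.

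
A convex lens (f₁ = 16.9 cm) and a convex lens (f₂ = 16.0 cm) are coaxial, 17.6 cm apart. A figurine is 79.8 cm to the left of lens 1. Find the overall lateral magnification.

m = -0.217

Lens 1: 1/d_i1 = 1/(16.9) − 1/(79.8) = 0.04664, so d_i1 = 21.44 cm; m₁ = −d_i1/d_o1 = -0.2687.
d_o2 = 17.6 − (21.44) = -3.840 cm (virtual object).
Lens 2: 1/d_i2 = 1/(16.0) − 1/(-3.840) = 0.3229, so d_i2 = 3.097 cm; m₂ = −d_i2/d_o2 = +0.8065.
m = m₁·m₂ = (-0.2687)(+0.8065) = -0.217.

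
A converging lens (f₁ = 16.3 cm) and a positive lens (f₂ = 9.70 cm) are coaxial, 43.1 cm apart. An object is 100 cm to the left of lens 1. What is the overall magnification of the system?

Lens 1: 1/d_i1 = 1/(16.3) − 1/(100) = 0.05135, so d_i1 = 19.47 cm; m₁ = −d_i1/d_o1 = -0.1947.
d_o2 = 43.1 − (19.47) = 23.63 cm.
Lens 2: 1/d_i2 = 1/(9.70) − 1/(23.63) = 0.06077, so d_i2 = 16.45 cm; m₂ = −d_i2/d_o2 = -0.6963.
m = m₁·m₂ = (-0.1947)(-0.6963) = +0.136.

m = +0.136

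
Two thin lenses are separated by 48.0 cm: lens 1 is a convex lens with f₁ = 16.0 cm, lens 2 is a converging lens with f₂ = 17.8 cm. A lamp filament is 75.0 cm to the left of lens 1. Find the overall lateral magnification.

Lens 1: 1/d_i1 = 1/(16.0) − 1/(75.0) = 0.04917, so d_i1 = 20.34 cm; m₁ = −d_i1/d_o1 = -0.2712.
d_o2 = 48.0 − (20.34) = 27.66 cm.
Lens 2: 1/d_i2 = 1/(17.8) − 1/(27.66) = 0.02003, so d_i2 = 49.93 cm; m₂ = −d_i2/d_o2 = -1.805.
m = m₁·m₂ = (-0.2712)(-1.805) = +0.490.

m = +0.490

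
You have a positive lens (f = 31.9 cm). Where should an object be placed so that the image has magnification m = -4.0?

m = −d_i/d_o ⇒ d_i = −m·d_o.
1/f = 1/d_o + 1/d_i = 1/d_o − 1/(m·d_o) = (1 − 1/m)/d_o, so d_o = f(1 − 1/m) = (31.90)(1 − 1/(-4.0)) = 39.9 cm.

39.9 cm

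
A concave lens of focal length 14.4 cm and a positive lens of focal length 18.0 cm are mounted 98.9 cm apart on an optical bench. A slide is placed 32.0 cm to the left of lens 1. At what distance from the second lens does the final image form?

21.6 cm

Lens 1 is diverging, so f₁ = −14.4 cm.
Lens 1: 1/d_i1 = 1/f₁ − 1/d_o1 = 1/(-14.4) − 1/(32.0) = -0.1007, so d_i1 = -9.931 cm.
The intermediate image is 9.931 cm to the left of lens 1 (virtual), which is 98.9 − (-9.931) = 108.8 cm to the left of lens 2, so d_o2 = +108.8 cm.
Lens 2: 1/d_i2 = 1/f₂ − 1/d_o2 = 1/(18.0) − 1/(108.8) = 0.04636, so d_i2 = 21.6 cm.
The final image is real, 21.6 cm to the right of lens 2 (overall magnification ≈ -0.062).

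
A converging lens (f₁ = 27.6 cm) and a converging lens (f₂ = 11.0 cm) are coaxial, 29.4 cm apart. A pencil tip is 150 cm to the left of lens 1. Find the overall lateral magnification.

m = -0.161

Lens 1: 1/d_i1 = 1/(27.6) − 1/(150) = 0.02957, so d_i1 = 33.82 cm; m₁ = −d_i1/d_o1 = -0.2255.
d_o2 = 29.4 − (33.82) = -4.420 cm (virtual object).
Lens 2: 1/d_i2 = 1/(11.0) − 1/(-4.420) = 0.3172, so d_i2 = 3.153 cm; m₂ = −d_i2/d_o2 = +0.7134.
m = m₁·m₂ = (-0.2255)(+0.7134) = -0.161.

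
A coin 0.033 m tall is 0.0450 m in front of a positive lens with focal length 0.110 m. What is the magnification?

1/d_i = 1/f − 1/d_o = 1/(0.1100) − 1/(0.0450) = -13.13, so d_i = -0.07615 m.
m = −d_i/d_o = −(-0.07615)/(0.0450) = +1.69.
The image is virtual, upright and enlarged, on the same side as the object.

m = +1.69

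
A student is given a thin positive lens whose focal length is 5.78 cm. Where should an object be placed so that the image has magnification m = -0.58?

m = −d_i/d_o ⇒ d_i = −m·d_o.
1/f = 1/d_o + 1/d_i = 1/d_o − 1/(m·d_o) = (1 − 1/m)/d_o, so d_o = f(1 − 1/m) = (5.780)(1 − 1/(-0.58)) = 15.7 cm.

15.7 cm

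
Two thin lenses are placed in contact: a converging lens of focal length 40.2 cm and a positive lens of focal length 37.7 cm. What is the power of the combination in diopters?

P = +5.14 D

P₁ = 1/f₁ = 1/(0.402 m) = +2.488 D; P₂ = 1/f₂ = 1/(0.377 m) = +2.653 D.
For thin lenses in contact, P = P₁ + P₂ = (+2.488) + (+2.653) = +5.14 D.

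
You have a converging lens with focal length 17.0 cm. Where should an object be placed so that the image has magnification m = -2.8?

m = −d_i/d_o ⇒ d_i = −m·d_o.
1/f = 1/d_o + 1/d_i = 1/d_o − 1/(m·d_o) = (1 − 1/m)/d_o, so d_o = f(1 − 1/m) = (17.00)(1 − 1/(-2.8)) = 23.1 cm.

23.1 cm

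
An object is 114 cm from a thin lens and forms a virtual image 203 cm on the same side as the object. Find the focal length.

Virtual image ⇒ d_i = −203 cm.
1/f = 1/d_o + 1/d_i = 1/(114) + 1/(-203) = 0.003846, so f = 260 cm.
Since f is positive, the thin lens is converging.

f = 260 cm (converging)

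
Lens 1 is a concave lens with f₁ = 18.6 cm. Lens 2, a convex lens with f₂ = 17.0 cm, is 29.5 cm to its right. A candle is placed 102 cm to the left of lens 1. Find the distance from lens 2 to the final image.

27.2 cm

Lens 1 is diverging, so f₁ = −18.6 cm.
Lens 1: 1/d_i1 = 1/f₁ − 1/d_o1 = 1/(-18.6) − 1/(102) = -0.06357, so d_i1 = -15.73 cm.
The intermediate image is 15.73 cm to the left of lens 1 (virtual), which is 29.5 − (-15.73) = 45.23 cm to the left of lens 2, so d_o2 = +45.23 cm.
Lens 2: 1/d_i2 = 1/f₂ − 1/d_o2 = 1/(17.0) − 1/(45.23) = 0.03671, so d_i2 = 27.2 cm.
The final image is real, 27.2 cm to the right of lens 2 (overall magnification ≈ -0.093).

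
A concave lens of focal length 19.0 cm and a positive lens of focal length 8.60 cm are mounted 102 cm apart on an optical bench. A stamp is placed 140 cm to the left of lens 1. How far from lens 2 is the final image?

Lens 1 is diverging, so f₁ = −19.0 cm.
Lens 1: 1/d_i1 = 1/f₁ − 1/d_o1 = 1/(-19.0) − 1/(140) = -0.05977, so d_i1 = -16.73 cm.
The intermediate image is 16.73 cm to the left of lens 1 (virtual), which is 102 − (-16.73) = 118.7 cm to the left of lens 2, so d_o2 = +118.7 cm.
Lens 2: 1/d_i2 = 1/f₂ − 1/d_o2 = 1/(8.60) − 1/(118.7) = 0.1079, so d_i2 = 9.27 cm.
The final image is real, 9.27 cm to the right of lens 2 (overall magnification ≈ -0.0093).

9.27 cm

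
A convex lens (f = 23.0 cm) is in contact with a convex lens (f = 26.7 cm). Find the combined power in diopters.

P = +8.09 D

P₁ = 1/f₁ = 1/(0.230 m) = +4.348 D; P₂ = 1/f₂ = 1/(0.267 m) = +3.745 D.
For thin lenses in contact, P = P₁ + P₂ = (+4.348) + (+3.745) = +8.09 D.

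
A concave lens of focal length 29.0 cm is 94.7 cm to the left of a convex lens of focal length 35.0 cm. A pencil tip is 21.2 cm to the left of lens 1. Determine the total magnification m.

f₁ = −29.0 cm (diverging).
Lens 1: 1/d_i1 = 1/(-29.0) − 1/(21.2) = -0.08165, so d_i1 = -12.25 cm; m₁ = −d_i1/d_o1 = +0.5778.
d_o2 = 94.7 − (-12.25) = 107.0 cm.
Lens 2: 1/d_i2 = 1/(35.0) − 1/(107.0) = 0.01923, so d_i2 = 52.01 cm; m₂ = −d_i2/d_o2 = -0.4861.
m = m₁·m₂ = (+0.5778)(-0.4861) = -0.281.

m = -0.281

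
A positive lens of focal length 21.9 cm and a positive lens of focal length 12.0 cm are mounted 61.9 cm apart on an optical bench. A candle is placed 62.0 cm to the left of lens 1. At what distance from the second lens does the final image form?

Lens 1: 1/d_i1 = 1/f₁ − 1/d_o1 = 1/(21.9) − 1/(62.0) = 0.02953, so d_i1 = 33.86 cm.
The intermediate image is 33.86 cm to the right of lens 1, which is 61.9 − (33.86) = 28.04 cm to the left of lens 2, so d_o2 = +28.04 cm.
Lens 2: 1/d_i2 = 1/f₂ − 1/d_o2 = 1/(12.0) − 1/(28.04) = 0.04767, so d_i2 = 21.0 cm.
The final image is real, 21.0 cm to the right of lens 2 (overall magnification ≈ 0.41).

21.0 cm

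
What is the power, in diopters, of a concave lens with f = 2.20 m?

P = -0.455 D

For a concave lens, f = −2.20 m.
P = 1/f = 1/(-2.20 m) = -0.455 D.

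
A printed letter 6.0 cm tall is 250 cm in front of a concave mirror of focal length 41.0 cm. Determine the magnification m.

1/d_i = 1/f − 1/d_o = 1/(41.00) − 1/(250) = 0.02039, so d_i = 49.04 cm.
m = −d_i/d_o = −(49.04)/(250) = -0.196.
The image is real, inverted and reduced, in front of the mirror.

m = -0.196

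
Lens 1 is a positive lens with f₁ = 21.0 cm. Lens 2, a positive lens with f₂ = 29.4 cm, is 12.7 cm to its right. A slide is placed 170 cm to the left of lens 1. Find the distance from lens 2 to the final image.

Lens 1: 1/d_i1 = 1/f₁ − 1/d_o1 = 1/(21.0) − 1/(170) = 0.04174, so d_i1 = 23.96 cm.
The intermediate image is 23.96 cm to the right of lens 1, which lies 11.26 cm to the right of lens 2 — a virtual object — so d_o2 = −11.26 cm.
Lens 2: 1/d_i2 = 1/f₂ − 1/d_o2 = 1/(29.4) − 1/(-11.26) = 0.1228, so d_i2 = 8.14 cm.
The final image is real, 8.14 cm to the right of lens 2 (overall magnification ≈ -0.10).

8.14 cm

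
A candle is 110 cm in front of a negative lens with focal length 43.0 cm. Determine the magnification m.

m = +0.281

For a negative lens, f = -43.0 cm.
1/d_i = 1/f − 1/d_o = 1/(-43.00) − 1/(110) = -0.03235, so d_i = -30.92 cm.
m = −d_i/d_o = −(-30.92)/(110) = +0.281.
The image is virtual, upright and reduced, on the same side as the object.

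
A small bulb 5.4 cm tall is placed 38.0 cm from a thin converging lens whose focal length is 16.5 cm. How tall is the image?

1/d_i = 1/f − 1/d_o = 1/(16.50) − 1/(38.0) = 0.03429, so d_i = 29.16 cm.
m = −d_i/d_o = -0.7674.
|h_i| = |m|·h_o = 0.7674 × 5.4 = 4.14 cm. The image is real, inverted and reduced, on the far side of the lens.

4.14 cm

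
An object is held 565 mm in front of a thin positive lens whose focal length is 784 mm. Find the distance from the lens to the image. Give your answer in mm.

2020 mm

Lens equation: 1/v = 1/f − 1/u = 1/(784.0) − 1/(565) = 0.001276 − 0.001770 = -0.0004944, so v = -2020 mm.
The image is virtual, upright and enlarged, on the same side as the object.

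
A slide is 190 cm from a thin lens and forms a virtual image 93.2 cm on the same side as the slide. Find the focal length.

Virtual image ⇒ d_i = −93.2 cm.
1/f = 1/d_o + 1/d_i = 1/(190) + 1/(-93.2) = -0.005466, so f = -183 cm.
Since f is negative, the thin lens is diverging.

f = -183 cm (diverging)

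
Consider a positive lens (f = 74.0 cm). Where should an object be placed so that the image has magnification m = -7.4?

m = −d_i/d_o ⇒ d_i = −m·d_o.
1/f = 1/d_o + 1/d_i = 1/d_o − 1/(m·d_o) = (1 − 1/m)/d_o, so d_o = f(1 − 1/m) = (74.00)(1 − 1/(-7.4)) = 84.0 cm.

84.0 cm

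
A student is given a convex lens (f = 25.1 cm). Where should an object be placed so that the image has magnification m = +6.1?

m = −d_i/d_o ⇒ d_i = −m·d_o.
1/f = 1/d_o + 1/d_i = 1/d_o − 1/(m·d_o) = (1 − 1/m)/d_o, so d_o = f(1 − 1/m) = (25.10)(1 − 1/(+6.1)) = 21.0 cm.

21.0 cm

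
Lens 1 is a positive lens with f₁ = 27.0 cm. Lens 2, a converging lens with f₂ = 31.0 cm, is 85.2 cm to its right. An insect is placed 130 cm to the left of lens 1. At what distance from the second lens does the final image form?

Lens 1: 1/d_i1 = 1/f₁ − 1/d_o1 = 1/(27.0) − 1/(130) = 0.02934, so d_i1 = 34.08 cm.
The intermediate image is 34.08 cm to the right of lens 1, which is 85.2 − (34.08) = 51.12 cm to the left of lens 2, so d_o2 = +51.12 cm.
Lens 2: 1/d_i2 = 1/f₂ − 1/d_o2 = 1/(31.0) − 1/(51.12) = 0.01270, so d_i2 = 78.8 cm.
The final image is real, 78.8 cm to the right of lens 2 (overall magnification ≈ 0.40).

78.8 cm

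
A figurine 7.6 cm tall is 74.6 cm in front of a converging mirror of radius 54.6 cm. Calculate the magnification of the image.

m = -0.577

f = R/2 = 54.6/2 = 27.30 cm.
1/d_i = 1/f − 1/d_o = 1/(27.30) − 1/(74.6) = 0.02323, so d_i = 43.06 cm.
m = −d_i/d_o = −(43.06)/(74.6) = -0.577.
The image is real, inverted and reduced, in front of the mirror.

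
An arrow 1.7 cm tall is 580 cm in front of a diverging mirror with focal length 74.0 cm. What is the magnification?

For a diverging mirror, f = -74.0 cm.
1/d_i = 1/f − 1/d_o = 1/(-74.00) − 1/(580) = -0.01524, so d_i = -65.63 cm.
m = −d_i/d_o = −(-65.63)/(580) = +0.113.
The image is virtual, upright and reduced, behind the mirror.

m = +0.113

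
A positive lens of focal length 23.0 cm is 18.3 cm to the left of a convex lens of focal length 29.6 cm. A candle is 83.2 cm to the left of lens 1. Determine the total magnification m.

m = -0.262

Lens 1: 1/d_i1 = 1/(23.0) − 1/(83.2) = 0.03146, so d_i1 = 31.79 cm; m₁ = −d_i1/d_o1 = -0.3821.
d_o2 = 18.3 − (31.79) = -13.49 cm (virtual object).
Lens 2: 1/d_i2 = 1/(29.6) − 1/(-13.49) = 0.1079, so d_i2 = 9.267 cm; m₂ = −d_i2/d_o2 = +0.6869.
m = m₁·m₂ = (-0.3821)(+0.6869) = -0.262.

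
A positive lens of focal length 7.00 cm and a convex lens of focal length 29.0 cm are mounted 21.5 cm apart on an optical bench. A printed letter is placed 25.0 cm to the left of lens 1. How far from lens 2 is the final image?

Lens 1: 1/d_i1 = 1/f₁ − 1/d_o1 = 1/(7.00) − 1/(25.0) = 0.1029, so d_i1 = 9.722 cm.
The intermediate image is 9.722 cm to the right of lens 1, which is 21.5 − (9.722) = 11.78 cm to the left of lens 2, so d_o2 = +11.78 cm.
Lens 2: 1/d_i2 = 1/f₂ − 1/d_o2 = 1/(29.0) − 1/(11.78) = -0.05041, so d_i2 = -19.8 cm.
The final image is virtual, 19.8 cm to the left of lens 2 (overall magnification ≈ -0.65).

19.8 cm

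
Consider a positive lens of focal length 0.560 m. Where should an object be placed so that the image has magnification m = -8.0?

m = −d_i/d_o ⇒ d_i = −m·d_o.
1/f = 1/d_o + 1/d_i = 1/d_o − 1/(m·d_o) = (1 − 1/m)/d_o, so d_o = f(1 − 1/m) = (0.5600)(1 − 1/(-8.0)) = 0.630 m.

0.630 m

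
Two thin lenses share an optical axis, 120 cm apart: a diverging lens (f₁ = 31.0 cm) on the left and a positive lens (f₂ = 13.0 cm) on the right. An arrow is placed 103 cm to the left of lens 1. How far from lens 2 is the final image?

14.3 cm

Lens 1 is diverging, so f₁ = −31.0 cm.
Lens 1: 1/d_i1 = 1/f₁ − 1/d_o1 = 1/(-31.0) − 1/(103) = -0.04197, so d_i1 = -23.83 cm.
The intermediate image is 23.83 cm to the left of lens 1 (virtual), which is 120 − (-23.83) = 143.8 cm to the left of lens 2, so d_o2 = +143.8 cm.
Lens 2: 1/d_i2 = 1/f₂ − 1/d_o2 = 1/(13.0) − 1/(143.8) = 0.06997, so d_i2 = 14.3 cm.
The final image is real, 14.3 cm to the right of lens 2 (overall magnification ≈ -0.023).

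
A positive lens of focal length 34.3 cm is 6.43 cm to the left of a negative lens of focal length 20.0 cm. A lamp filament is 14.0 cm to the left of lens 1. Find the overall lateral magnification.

m = +0.675

Lens 1: 1/d_i1 = 1/(34.3) − 1/(14.0) = -0.04227, so d_i1 = -23.66 cm; m₁ = −d_i1/d_o1 = +1.690.
d_o2 = 6.43 − (-23.66) = 30.09 cm.
f₂ = −20.0 cm (diverging).
Lens 2: 1/d_i2 = 1/(-20.0) − 1/(30.09) = -0.08323, so d_i2 = -12.01 cm; m₂ = −d_i2/d_o2 = +0.3993.
m = m₁·m₂ = (+1.690)(+0.3993) = +0.675.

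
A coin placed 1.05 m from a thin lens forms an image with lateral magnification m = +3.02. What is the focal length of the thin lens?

m = −d_i/d_o ⇒ d_i = −m·d_o = −(+3.02)·(1.05) = -3.171 m.
1/f = 1/d_o + 1/d_i = 1/(1.05) + 1/(-3.171) = 0.6370, so f = 1.57 m.
Since f is positive, the thin lens is converging.

f = 1.57 m (converging)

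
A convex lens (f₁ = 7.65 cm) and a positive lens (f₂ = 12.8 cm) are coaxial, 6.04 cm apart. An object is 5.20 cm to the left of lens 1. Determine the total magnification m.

Lens 1: 1/d_i1 = 1/(7.65) − 1/(5.20) = -0.06159, so d_i1 = -16.24 cm; m₁ = −d_i1/d_o1 = +3.123.
d_o2 = 6.04 − (-16.24) = 22.28 cm.
Lens 2: 1/d_i2 = 1/(12.8) − 1/(22.28) = 0.03324, so d_i2 = 30.08 cm; m₂ = −d_i2/d_o2 = -1.350.
m = m₁·m₂ = (+3.123)(-1.350) = -4.22.

m = -4.22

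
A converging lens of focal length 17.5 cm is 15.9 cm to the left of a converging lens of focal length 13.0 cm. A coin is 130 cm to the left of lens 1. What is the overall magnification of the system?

Lens 1: 1/d_i1 = 1/(17.5) − 1/(130) = 0.04945, so d_i1 = 20.22 cm; m₁ = −d_i1/d_o1 = -0.1555.
d_o2 = 15.9 − (20.22) = -4.320 cm (virtual object).
Lens 2: 1/d_i2 = 1/(13.0) − 1/(-4.320) = 0.3084, so d_i2 = 3.242 cm; m₂ = −d_i2/d_o2 = +0.7506.
m = m₁·m₂ = (-0.1555)(+0.7506) = -0.117.

m = -0.117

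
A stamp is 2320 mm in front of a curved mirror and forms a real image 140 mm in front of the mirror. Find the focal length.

Real image ⇒ d_i = +140 mm.
1/f = 1/d_o + 1/d_i = 1/(2320) + 1/(140) = 0.007574, so f = 132 mm.
Since f is positive, the curved mirror is concave.

f = 132 mm (concave)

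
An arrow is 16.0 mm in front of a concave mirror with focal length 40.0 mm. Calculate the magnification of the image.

1/d_i = 1/f − 1/d_o = 1/(40.00) − 1/(16.0) = -0.03750, so d_i = -26.67 mm.
m = −d_i/d_o = −(-26.67)/(16.0) = +1.67.
The image is virtual, upright and enlarged, behind the mirror.

m = +1.67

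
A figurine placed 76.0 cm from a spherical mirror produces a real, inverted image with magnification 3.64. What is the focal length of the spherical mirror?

m = −d_i/d_o ⇒ d_i = −m·d_o = −(-3.64)·(76.0) = 276.6 cm.
1/f = 1/d_o + 1/d_i = 1/(76.0) + 1/(276.6) = 0.01677, so f = 59.6 cm.
Since f is positive, the spherical mirror is concave.

f = 59.6 cm (concave)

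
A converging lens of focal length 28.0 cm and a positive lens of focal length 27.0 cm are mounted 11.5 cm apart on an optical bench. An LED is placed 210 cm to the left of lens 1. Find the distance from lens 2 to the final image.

11.8 cm

Lens 1: 1/d_i1 = 1/f₁ − 1/d_o1 = 1/(28.0) − 1/(210) = 0.03095, so d_i1 = 32.31 cm.
The intermediate image is 32.31 cm to the right of lens 1, which lies 20.81 cm to the right of lens 2 — a virtual object — so d_o2 = −20.81 cm.
Lens 2: 1/d_i2 = 1/f₂ − 1/d_o2 = 1/(27.0) − 1/(-20.81) = 0.08509, so d_i2 = 11.8 cm.
The final image is real, 11.8 cm to the right of lens 2 (overall magnification ≈ -0.087).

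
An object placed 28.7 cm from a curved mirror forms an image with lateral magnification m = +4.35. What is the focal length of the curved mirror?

f = 37.3 cm (concave)

m = −d_i/d_o ⇒ d_i = −m·d_o = −(+4.35)·(28.7) = -124.8 cm.
1/f = 1/d_o + 1/d_i = 1/(28.7) + 1/(-124.8) = 0.02683, so f = 37.3 cm.
Since f is positive, the curved mirror is concave.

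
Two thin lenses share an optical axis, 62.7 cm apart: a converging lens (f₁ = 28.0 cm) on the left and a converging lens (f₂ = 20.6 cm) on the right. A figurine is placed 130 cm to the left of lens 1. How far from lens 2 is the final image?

86.8 cm

Lens 1: 1/d_i1 = 1/f₁ − 1/d_o1 = 1/(28.0) − 1/(130) = 0.02802, so d_i1 = 35.69 cm.
The intermediate image is 35.69 cm to the right of lens 1, which is 62.7 − (35.69) = 27.01 cm to the left of lens 2, so d_o2 = +27.01 cm.
Lens 2: 1/d_i2 = 1/f₂ − 1/d_o2 = 1/(20.6) − 1/(27.01) = 0.01152, so d_i2 = 86.8 cm.
The final image is real, 86.8 cm to the right of lens 2 (overall magnification ≈ 0.88).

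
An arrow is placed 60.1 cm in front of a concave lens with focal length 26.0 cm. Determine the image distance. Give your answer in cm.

For a concave lens, f = -26.0 cm.
Lens equation: 1/s_i = 1/f − 1/s_o = 1/(-26.00) − 1/(60.1) = -0.03846 − 0.01664 = -0.05510, so s_i = -18.1 cm.
The image is virtual, upright and reduced, on the same side as the object.

18.1 cm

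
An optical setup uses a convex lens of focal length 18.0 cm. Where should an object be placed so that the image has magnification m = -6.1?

21.0 cm

m = −d_i/d_o ⇒ d_i = −m·d_o.
1/f = 1/d_o + 1/d_i = 1/d_o − 1/(m·d_o) = (1 − 1/m)/d_o, so d_o = f(1 − 1/m) = (18.00)(1 − 1/(-6.1)) = 21.0 cm.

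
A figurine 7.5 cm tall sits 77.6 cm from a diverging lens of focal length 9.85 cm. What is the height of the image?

For a diverging lens, f = -9.85 cm.
1/d_i = 1/f − 1/d_o = 1/(-9.850) − 1/(77.6) = -0.1144, so d_i = -8.741 cm.
m = −d_i/d_o = +0.1126.
|h_i| = |m|·h_o = 0.1126 × 7.5 = 0.845 cm. The image is virtual, upright and reduced, on the same side as the object.

0.845 cm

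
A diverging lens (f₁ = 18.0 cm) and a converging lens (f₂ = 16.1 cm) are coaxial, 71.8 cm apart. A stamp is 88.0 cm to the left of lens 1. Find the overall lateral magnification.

m = -0.0387

f₁ = −18.0 cm (diverging).
Lens 1: 1/d_i1 = 1/(-18.0) − 1/(88.0) = -0.06692, so d_i1 = -14.94 cm; m₁ = −d_i1/d_o1 = +0.1698.
d_o2 = 71.8 − (-14.94) = 86.74 cm.
Lens 2: 1/d_i2 = 1/(16.1) − 1/(86.74) = 0.05058, so d_i2 = 19.77 cm; m₂ = −d_i2/d_o2 = -0.2279.
m = m₁·m₂ = (+0.1698)(-0.2279) = -0.0387.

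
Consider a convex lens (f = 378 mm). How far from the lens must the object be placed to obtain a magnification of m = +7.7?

m = −d_i/d_o ⇒ d_i = −m·d_o.
1/f = 1/d_o + 1/d_i = 1/d_o − 1/(m·d_o) = (1 − 1/m)/d_o, so d_o = f(1 − 1/m) = (378.0)(1 − 1/(+7.7)) = 329 mm.

329 mm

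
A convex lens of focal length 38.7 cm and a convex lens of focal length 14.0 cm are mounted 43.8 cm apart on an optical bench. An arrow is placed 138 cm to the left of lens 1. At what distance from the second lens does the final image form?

5.83 cm

Lens 1: 1/d_i1 = 1/f₁ − 1/d_o1 = 1/(38.7) − 1/(138) = 0.01859, so d_i1 = 53.78 cm.
The intermediate image is 53.78 cm to the right of lens 1, which lies 9.980 cm to the right of lens 2 — a virtual object — so d_o2 = −9.980 cm.
Lens 2: 1/d_i2 = 1/f₂ − 1/d_o2 = 1/(14.0) − 1/(-9.980) = 0.1716, so d_i2 = 5.83 cm.
The final image is real, 5.83 cm to the right of lens 2 (overall magnification ≈ -0.23).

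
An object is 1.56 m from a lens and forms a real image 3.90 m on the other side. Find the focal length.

Real image ⇒ d_i = +3.90 m.
1/f = 1/d_o + 1/d_i = 1/(1.56) + 1/(3.90) = 0.8974, so f = 1.11 m.
Since f is positive, the lens is converging.

f = 1.11 m (converging)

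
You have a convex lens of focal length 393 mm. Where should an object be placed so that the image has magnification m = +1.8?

m = −d_i/d_o ⇒ d_i = −m·d_o.
1/f = 1/d_o + 1/d_i = 1/d_o − 1/(m·d_o) = (1 − 1/m)/d_o, so d_o = f(1 − 1/m) = (393.0)(1 − 1/(+1.8)) = 175 mm.

175 mm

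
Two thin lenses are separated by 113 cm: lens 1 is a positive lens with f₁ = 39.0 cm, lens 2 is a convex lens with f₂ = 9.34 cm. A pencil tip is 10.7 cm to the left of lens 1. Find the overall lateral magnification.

m = -0.109

Lens 1: 1/d_i1 = 1/(39.0) − 1/(10.7) = -0.06782, so d_i1 = -14.75 cm; m₁ = −d_i1/d_o1 = +1.379.
d_o2 = 113 − (-14.75) = 127.8 cm.
Lens 2: 1/d_i2 = 1/(9.34) − 1/(127.8) = 0.09924, so d_i2 = 10.08 cm; m₂ = −d_i2/d_o2 = -0.07885.
m = m₁·m₂ = (+1.379)(-0.07885) = -0.109.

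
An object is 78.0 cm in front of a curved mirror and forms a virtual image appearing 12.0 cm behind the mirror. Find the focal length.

f = -14.2 cm (convex)

Virtual image ⇒ d_i = −12.0 cm.
1/f = 1/d_o + 1/d_i = 1/(78.0) + 1/(-12.0) = -0.07051, so f = -14.2 cm.
Since f is negative, the curved mirror is convex.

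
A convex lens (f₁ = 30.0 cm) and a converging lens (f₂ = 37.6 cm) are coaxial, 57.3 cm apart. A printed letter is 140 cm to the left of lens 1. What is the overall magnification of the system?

Lens 1: 1/d_i1 = 1/(30.0) − 1/(140) = 0.02619, so d_i1 = 38.18 cm; m₁ = −d_i1/d_o1 = -0.2727.
d_o2 = 57.3 − (38.18) = 19.12 cm.
Lens 2: 1/d_i2 = 1/(37.6) − 1/(19.12) = -0.02571, so d_i2 = -38.90 cm; m₂ = −d_i2/d_o2 = +2.035.
m = m₁·m₂ = (-0.2727)(+2.035) = -0.555.

m = -0.555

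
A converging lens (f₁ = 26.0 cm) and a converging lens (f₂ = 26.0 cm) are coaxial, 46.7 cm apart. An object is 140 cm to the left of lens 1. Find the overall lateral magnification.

m = -0.528

Lens 1: 1/d_i1 = 1/(26.0) − 1/(140) = 0.03132, so d_i1 = 31.93 cm; m₁ = −d_i1/d_o1 = -0.2281.
d_o2 = 46.7 − (31.93) = 14.77 cm.
Lens 2: 1/d_i2 = 1/(26.0) − 1/(14.77) = -0.02924, so d_i2 = -34.20 cm; m₂ = −d_i2/d_o2 = +2.315.
m = m₁·m₂ = (-0.2281)(+2.315) = -0.528.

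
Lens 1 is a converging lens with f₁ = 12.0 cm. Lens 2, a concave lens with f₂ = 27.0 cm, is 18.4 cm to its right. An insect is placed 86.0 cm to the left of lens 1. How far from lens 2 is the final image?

3.82 cm

Lens 1: 1/d_i1 = 1/f₁ − 1/d_o1 = 1/(12.0) − 1/(86.0) = 0.07171, so d_i1 = 13.95 cm.
The intermediate image is 13.95 cm to the right of lens 1, which is 18.4 − (13.95) = 4.450 cm to the left of lens 2, so d_o2 = +4.450 cm.
Lens 2 is diverging, so f₂ = −27.0 cm.
Lens 2: 1/d_i2 = 1/f₂ − 1/d_o2 = 1/(-27.0) − 1/(4.450) = -0.2618, so d_i2 = -3.82 cm.
The final image is virtual, 3.82 cm to the left of lens 2 (overall magnification ≈ -0.14).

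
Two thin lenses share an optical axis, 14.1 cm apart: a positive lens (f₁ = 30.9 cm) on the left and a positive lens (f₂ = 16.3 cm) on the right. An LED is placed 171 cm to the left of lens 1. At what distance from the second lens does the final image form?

9.64 cm

Lens 1: 1/d_i1 = 1/f₁ − 1/d_o1 = 1/(30.9) − 1/(171) = 0.02651, so d_i1 = 37.72 cm.
The intermediate image is 37.72 cm to the right of lens 1, which lies 23.62 cm to the right of lens 2 — a virtual object — so d_o2 = −23.62 cm.
Lens 2: 1/d_i2 = 1/f₂ − 1/d_o2 = 1/(16.3) − 1/(-23.62) = 0.1037, so d_i2 = 9.64 cm.
The final image is real, 9.64 cm to the right of lens 2 (overall magnification ≈ -0.090).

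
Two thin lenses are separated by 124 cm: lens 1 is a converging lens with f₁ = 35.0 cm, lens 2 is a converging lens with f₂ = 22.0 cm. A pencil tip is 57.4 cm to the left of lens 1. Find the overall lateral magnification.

Lens 1: 1/d_i1 = 1/(35.0) − 1/(57.4) = 0.01115, so d_i1 = 89.69 cm; m₁ = −d_i1/d_o1 = -1.563.
d_o2 = 124 − (89.69) = 34.31 cm.
Lens 2: 1/d_i2 = 1/(22.0) − 1/(34.31) = 0.01631, so d_i2 = 61.32 cm; m₂ = −d_i2/d_o2 = -1.787.
m = m₁·m₂ = (-1.563)(-1.787) = +2.79.

m = +2.79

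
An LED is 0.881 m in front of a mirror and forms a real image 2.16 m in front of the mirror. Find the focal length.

f = 0.626 m (concave)

Real image ⇒ d_i = +2.16 m.
1/f = 1/d_o + 1/d_i = 1/(0.881) + 1/(2.16) = 1.598, so f = 0.626 m.
Since f is positive, the mirror is concave.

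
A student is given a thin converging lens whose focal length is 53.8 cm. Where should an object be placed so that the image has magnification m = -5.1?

64.3 cm

m = −d_i/d_o ⇒ d_i = −m·d_o.
1/f = 1/d_o + 1/d_i = 1/d_o − 1/(m·d_o) = (1 − 1/m)/d_o, so d_o = f(1 − 1/m) = (53.80)(1 − 1/(-5.1)) = 64.3 cm.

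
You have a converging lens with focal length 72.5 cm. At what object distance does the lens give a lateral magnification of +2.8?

46.6 cm

m = −d_i/d_o ⇒ d_i = −m·d_o.
1/f = 1/d_o + 1/d_i = 1/d_o − 1/(m·d_o) = (1 − 1/m)/d_o, so d_o = f(1 − 1/m) = (72.50)(1 − 1/(+2.8)) = 46.6 cm.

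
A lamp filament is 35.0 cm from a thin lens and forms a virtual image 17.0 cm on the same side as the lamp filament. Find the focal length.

f = -33.1 cm (diverging)

Virtual image ⇒ d_i = −17.0 cm.
1/f = 1/d_o + 1/d_i = 1/(35.0) + 1/(-17.0) = -0.03025, so f = -33.1 cm.
Since f is negative, the thin lens is diverging.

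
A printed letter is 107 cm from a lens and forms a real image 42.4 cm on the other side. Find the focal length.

Real image ⇒ d_i = +42.4 cm.
1/f = 1/d_o + 1/d_i = 1/(107) + 1/(42.4) = 0.03293, so f = 30.4 cm.
Since f is positive, the lens is converging.

f = 30.4 cm (converging)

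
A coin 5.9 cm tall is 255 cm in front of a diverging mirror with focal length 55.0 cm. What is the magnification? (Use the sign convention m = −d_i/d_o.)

For a diverging mirror, f = -55.0 cm.
1/d_i = 1/f − 1/d_o = 1/(-55.00) − 1/(255) = -0.02210, so d_i = -45.24 cm.
m = −d_i/d_o = −(-45.24)/(255) = +0.177.
The image is virtual, upright and reduced, behind the mirror.

m = +0.177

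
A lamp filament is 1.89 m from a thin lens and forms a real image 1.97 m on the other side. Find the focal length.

f = 0.965 m (converging)

Real image ⇒ d_i = +1.97 m.
1/f = 1/d_o + 1/d_i = 1/(1.89) + 1/(1.97) = 1.037, so f = 0.965 m.
Since f is positive, the thin lens is converging.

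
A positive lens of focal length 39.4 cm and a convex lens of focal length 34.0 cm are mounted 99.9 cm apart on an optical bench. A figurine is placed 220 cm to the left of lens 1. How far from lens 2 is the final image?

Lens 1: 1/d_i1 = 1/f₁ − 1/d_o1 = 1/(39.4) − 1/(220) = 0.02084, so d_i1 = 48.00 cm.
The intermediate image is 48.00 cm to the right of lens 1, which is 99.9 − (48.00) = 51.90 cm to the left of lens 2, so d_o2 = +51.90 cm.
Lens 2: 1/d_i2 = 1/f₂ − 1/d_o2 = 1/(34.0) − 1/(51.90) = 0.01014, so d_i2 = 98.6 cm.
The final image is real, 98.6 cm to the right of lens 2 (overall magnification ≈ 0.41).

98.6 cm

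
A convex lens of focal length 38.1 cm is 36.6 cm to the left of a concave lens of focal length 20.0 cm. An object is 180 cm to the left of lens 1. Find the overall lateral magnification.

Lens 1: 1/d_i1 = 1/(38.1) − 1/(180) = 0.02069, so d_i1 = 48.33 cm; m₁ = −d_i1/d_o1 = -0.2685.
d_o2 = 36.6 − (48.33) = -11.73 cm (virtual object).
f₂ = −20.0 cm (diverging).
Lens 2: 1/d_i2 = 1/(-20.0) − 1/(-11.73) = 0.03525, so d_i2 = 28.37 cm; m₂ = −d_i2/d_o2 = +2.418.
m = m₁·m₂ = (-0.2685)(+2.418) = -0.649.

m = -0.649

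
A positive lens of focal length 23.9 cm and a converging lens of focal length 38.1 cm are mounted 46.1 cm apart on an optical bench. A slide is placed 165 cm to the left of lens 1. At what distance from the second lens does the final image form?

Lens 1: 1/d_i1 = 1/f₁ − 1/d_o1 = 1/(23.9) − 1/(165) = 0.03578, so d_i1 = 27.95 cm.
The intermediate image is 27.95 cm to the right of lens 1, which is 46.1 − (27.95) = 18.15 cm to the left of lens 2, so d_o2 = +18.15 cm.
Lens 2: 1/d_i2 = 1/f₂ − 1/d_o2 = 1/(38.1) − 1/(18.15) = -0.02885, so d_i2 = -34.7 cm.
The final image is virtual, 34.7 cm to the left of lens 2 (overall magnification ≈ -0.32).

34.7 cm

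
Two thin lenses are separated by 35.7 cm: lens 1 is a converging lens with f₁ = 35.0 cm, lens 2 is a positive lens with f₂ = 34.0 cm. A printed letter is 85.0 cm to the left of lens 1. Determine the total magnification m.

m = -0.412

Lens 1: 1/d_i1 = 1/(35.0) − 1/(85.0) = 0.01681, so d_i1 = 59.50 cm; m₁ = −d_i1/d_o1 = -0.7000.
d_o2 = 35.7 − (59.50) = -23.80 cm (virtual object).
Lens 2: 1/d_i2 = 1/(34.0) − 1/(-23.80) = 0.07143, so d_i2 = 14.00 cm; m₂ = −d_i2/d_o2 = +0.5882.
m = m₁·m₂ = (-0.7000)(+0.5882) = -0.412.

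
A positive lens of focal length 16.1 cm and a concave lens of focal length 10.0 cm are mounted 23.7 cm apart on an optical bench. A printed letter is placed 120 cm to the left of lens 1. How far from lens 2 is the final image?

3.38 cm

Lens 1: 1/d_i1 = 1/f₁ − 1/d_o1 = 1/(16.1) − 1/(120) = 0.05378, so d_i1 = 18.59 cm.
The intermediate image is 18.59 cm to the right of lens 1, which is 23.7 − (18.59) = 5.110 cm to the left of lens 2, so d_o2 = +5.110 cm.
Lens 2 is diverging, so f₂ = −10.0 cm.
Lens 2: 1/d_i2 = 1/f₂ − 1/d_o2 = 1/(-10.0) − 1/(5.110) = -0.2957, so d_i2 = -3.38 cm.
The final image is virtual, 3.38 cm to the left of lens 2 (overall magnification ≈ -0.10).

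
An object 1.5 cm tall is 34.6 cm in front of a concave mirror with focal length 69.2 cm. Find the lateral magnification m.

1/d_i = 1/f − 1/d_o = 1/(69.20) − 1/(34.6) = -0.01445, so d_i = -69.20 cm.
m = −d_i/d_o = −(-69.20)/(34.6) = +2.00.
The image is virtual, upright and enlarged, behind the mirror.

m = +2.00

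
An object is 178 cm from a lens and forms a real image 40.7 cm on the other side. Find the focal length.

f = 33.1 cm (converging)

Real image ⇒ d_i = +40.7 cm.
1/f = 1/d_o + 1/d_i = 1/(178) + 1/(40.7) = 0.03019, so f = 33.1 cm.
Since f is positive, the lens is converging.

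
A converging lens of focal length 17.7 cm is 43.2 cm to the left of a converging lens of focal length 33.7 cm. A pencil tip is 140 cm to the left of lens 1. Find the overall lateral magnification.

Lens 1: 1/d_i1 = 1/(17.7) − 1/(140) = 0.04935, so d_i1 = 20.26 cm; m₁ = −d_i1/d_o1 = -0.1447.
d_o2 = 43.2 − (20.26) = 22.94 cm.
Lens 2: 1/d_i2 = 1/(33.7) − 1/(22.94) = -0.01392, so d_i2 = -71.85 cm; m₂ = −d_i2/d_o2 = +3.132.
m = m₁·m₂ = (-0.1447)(+3.132) = -0.453.

m = -0.453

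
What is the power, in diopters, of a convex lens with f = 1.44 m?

P = +0.694 D

P = 1/f = 1/(1.44 m) = +0.694 D.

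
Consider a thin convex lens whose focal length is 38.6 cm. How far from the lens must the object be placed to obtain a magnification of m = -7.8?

m = −d_i/d_o ⇒ d_i = −m·d_o.
1/f = 1/d_o + 1/d_i = 1/d_o − 1/(m·d_o) = (1 − 1/m)/d_o, so d_o = f(1 − 1/m) = (38.60)(1 − 1/(-7.8)) = 43.5 cm.

43.5 cm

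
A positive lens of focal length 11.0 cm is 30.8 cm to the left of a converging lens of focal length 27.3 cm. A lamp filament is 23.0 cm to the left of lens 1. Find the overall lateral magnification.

Lens 1: 1/d_i1 = 1/(11.0) − 1/(23.0) = 0.04743, so d_i1 = 21.08 cm; m₁ = −d_i1/d_o1 = -0.9165.
d_o2 = 30.8 − (21.08) = 9.720 cm.
Lens 2: 1/d_i2 = 1/(27.3) − 1/(9.720) = -0.06625, so d_i2 = -15.09 cm; m₂ = −d_i2/d_o2 = +1.553.
m = m₁·m₂ = (-0.9165)(+1.553) = -1.42.

m = -1.42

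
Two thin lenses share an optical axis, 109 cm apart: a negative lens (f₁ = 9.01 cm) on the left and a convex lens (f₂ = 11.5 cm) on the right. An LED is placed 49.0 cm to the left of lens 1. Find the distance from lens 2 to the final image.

Lens 1 is diverging, so f₁ = −9.01 cm.
Lens 1: 1/d_i1 = 1/f₁ − 1/d_o1 = 1/(-9.01) − 1/(49.0) = -0.1314, so d_i1 = -7.611 cm.
The intermediate image is 7.611 cm to the left of lens 1 (virtual), which is 109 − (-7.611) = 116.6 cm to the left of lens 2, so d_o2 = +116.6 cm.
Lens 2: 1/d_i2 = 1/f₂ − 1/d_o2 = 1/(11.5) − 1/(116.6) = 0.07838, so d_i2 = 12.8 cm.
The final image is real, 12.8 cm to the right of lens 2 (overall magnification ≈ -0.017).

12.8 cm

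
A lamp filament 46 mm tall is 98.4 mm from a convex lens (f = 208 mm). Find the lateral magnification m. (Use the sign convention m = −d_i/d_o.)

1/d_i = 1/f − 1/d_o = 1/(208.0) − 1/(98.4) = -0.005355, so d_i = -186.7 mm.
m = −d_i/d_o = −(-186.7)/(98.4) = +1.90.
The image is virtual, upright and enlarged, on the same side as the object.

m = +1.90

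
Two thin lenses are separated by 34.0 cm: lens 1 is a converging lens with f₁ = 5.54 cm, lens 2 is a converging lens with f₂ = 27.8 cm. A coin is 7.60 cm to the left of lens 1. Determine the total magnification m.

Lens 1: 1/d_i1 = 1/(5.54) − 1/(7.60) = 0.04893, so d_i1 = 20.44 cm; m₁ = −d_i1/d_o1 = -2.689.
d_o2 = 34.0 − (20.44) = 13.56 cm.
Lens 2: 1/d_i2 = 1/(27.8) − 1/(13.56) = -0.03778, so d_i2 = -26.47 cm; m₂ = −d_i2/d_o2 = +1.952.
m = m₁·m₂ = (-2.689)(+1.952) = -5.25.

m = -5.25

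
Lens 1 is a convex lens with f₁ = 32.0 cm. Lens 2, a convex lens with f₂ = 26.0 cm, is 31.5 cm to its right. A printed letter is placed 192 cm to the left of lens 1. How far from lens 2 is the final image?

Lens 1: 1/d_i1 = 1/f₁ − 1/d_o1 = 1/(32.0) − 1/(192) = 0.02604, so d_i1 = 38.40 cm.
The intermediate image is 38.40 cm to the right of lens 1, which lies 6.900 cm to the right of lens 2 — a virtual object — so d_o2 = −6.900 cm.
Lens 2: 1/d_i2 = 1/f₂ − 1/d_o2 = 1/(26.0) − 1/(-6.900) = 0.1834, so d_i2 = 5.45 cm.
The final image is real, 5.45 cm to the right of lens 2 (overall magnification ≈ -0.16).

5.45 cm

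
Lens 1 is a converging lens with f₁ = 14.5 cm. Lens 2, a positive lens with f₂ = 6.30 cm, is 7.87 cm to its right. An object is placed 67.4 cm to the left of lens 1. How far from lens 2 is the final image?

3.95 cm

Lens 1: 1/d_i1 = 1/f₁ − 1/d_o1 = 1/(14.5) − 1/(67.4) = 0.05413, so d_i1 = 18.47 cm.
The intermediate image is 18.47 cm to the right of lens 1, which lies 10.60 cm to the right of lens 2 — a virtual object — so d_o2 = −10.60 cm.
Lens 2: 1/d_i2 = 1/f₂ − 1/d_o2 = 1/(6.30) − 1/(-10.60) = 0.2531, so d_i2 = 3.95 cm.
The final image is real, 3.95 cm to the right of lens 2 (overall magnification ≈ -0.10).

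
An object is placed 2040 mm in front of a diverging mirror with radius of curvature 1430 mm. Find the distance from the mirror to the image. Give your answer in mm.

529 mm

f = R/2 = 1430/2 = 715.0 mm; for a diverging mirror, f = -715.0 mm.
Mirror equation: 1/v = 1/f − 1/u = 1/(-715.0) − 1/(2040) = -0.001399 − 0.0004902 = -0.001889, so v = -529 mm.
The image is virtual, upright and reduced, behind the mirror.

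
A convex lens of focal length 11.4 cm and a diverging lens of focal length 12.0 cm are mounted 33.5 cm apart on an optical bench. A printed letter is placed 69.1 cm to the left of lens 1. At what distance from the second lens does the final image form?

Lens 1: 1/d_i1 = 1/f₁ − 1/d_o1 = 1/(11.4) − 1/(69.1) = 0.07325, so d_i1 = 13.65 cm.
The intermediate image is 13.65 cm to the right of lens 1, which is 33.5 − (13.65) = 19.85 cm to the left of lens 2, so d_o2 = +19.85 cm.
Lens 2 is diverging, so f₂ = −12.0 cm.
Lens 2: 1/d_i2 = 1/f₂ − 1/d_o2 = 1/(-12.0) − 1/(19.85) = -0.1337, so d_i2 = -7.48 cm.
The final image is virtual, 7.48 cm to the left of lens 2 (overall magnification ≈ -0.074).

7.48 cm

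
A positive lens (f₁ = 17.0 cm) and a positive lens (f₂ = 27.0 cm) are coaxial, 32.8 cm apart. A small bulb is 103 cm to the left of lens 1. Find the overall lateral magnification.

Lens 1: 1/d_i1 = 1/(17.0) − 1/(103) = 0.04911, so d_i1 = 20.36 cm; m₁ = −d_i1/d_o1 = -0.1977.
d_o2 = 32.8 − (20.36) = 12.44 cm.
Lens 2: 1/d_i2 = 1/(27.0) − 1/(12.44) = -0.04335, so d_i2 = -23.07 cm; m₂ = −d_i2/d_o2 = +1.854.
m = m₁·m₂ = (-0.1977)(+1.854) = -0.367.

m = -0.367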